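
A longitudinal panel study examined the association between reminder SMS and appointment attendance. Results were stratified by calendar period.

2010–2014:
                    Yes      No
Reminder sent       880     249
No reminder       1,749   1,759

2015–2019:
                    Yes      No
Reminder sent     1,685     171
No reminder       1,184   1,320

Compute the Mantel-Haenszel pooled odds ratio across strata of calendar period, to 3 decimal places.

OR_MH = Σ(aᵢdᵢ/nᵢ) / Σ(bᵢcᵢ/nᵢ), where nᵢ is the stratum total.
Stratum 1 (2010–2014): n = 4637; a·d/n = 880·1759/4637 = 333.8193; b·c/n = 249·1749/4637 = 93.9187
Stratum 2 (2015–2019): n = 4360; a·d/n = 1685·1320/4360 = 510.1376; b·c/n = 171·1184/4360 = 46.4367
OR_MH = (333.8193 + 510.1376) / (93.9187 + 46.4367) = 843.9569 / 140.3554 = 6.01300

6.013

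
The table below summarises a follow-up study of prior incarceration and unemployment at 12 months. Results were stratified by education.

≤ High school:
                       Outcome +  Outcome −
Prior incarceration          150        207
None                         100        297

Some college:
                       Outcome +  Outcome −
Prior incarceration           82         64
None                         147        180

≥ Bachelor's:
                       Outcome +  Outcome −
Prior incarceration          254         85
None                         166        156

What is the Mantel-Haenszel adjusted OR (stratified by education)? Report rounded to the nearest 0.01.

2.19

OR_MH = Σ(aᵢdᵢ/nᵢ) / Σ(bᵢcᵢ/nᵢ), where nᵢ is the stratum total.
Stratum 1 (≤ High school): n = 754; a·d/n = 150·297/754 = 59.0849; b·c/n = 207·100/754 = 27.4536
Stratum 2 (Some college): n = 473; a·d/n = 82·180/473 = 31.2051; b·c/n = 64·147/473 = 19.8901
Stratum 3 (≥ Bachelor's): n = 661; a·d/n = 254·156/661 = 59.9455; b·c/n = 85·166/661 = 21.3464
OR_MH = (59.0849 + 31.2051 + 59.9455) / (27.4536 + 19.8901 + 21.3464) = 150.2355 / 68.6901 = 2.18715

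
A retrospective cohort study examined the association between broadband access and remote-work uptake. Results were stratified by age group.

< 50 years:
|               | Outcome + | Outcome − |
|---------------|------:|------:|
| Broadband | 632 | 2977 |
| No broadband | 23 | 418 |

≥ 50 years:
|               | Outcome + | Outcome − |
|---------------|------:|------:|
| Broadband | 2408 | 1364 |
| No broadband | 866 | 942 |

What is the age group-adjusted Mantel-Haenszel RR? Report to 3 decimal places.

RR_MH = Σ(aᵢ·n₀ᵢ/nᵢ) / Σ(cᵢ·n₁ᵢ/nᵢ), with n₁ᵢ = aᵢ+bᵢ (exposed), n₀ᵢ = cᵢ+dᵢ (unexposed), nᵢ = n₁ᵢ+n₀ᵢ.
Stratum 1 (< 50 years): n₁ = 3609, n₀ = 441, n = 4050; a·n₀/n = 632·441/4050 = 68.8178; c·n₁/n = 23·3609/4050 = 20.4956
Stratum 2 (≥ 50 years): n₁ = 3772, n₀ = 1808, n = 5580; a·n₀/n = 2408·1808/5580 = 780.2265; c·n₁/n = 866·3772/5580 = 585.4036
RR_MH = (68.8178 + 780.2265) / (20.4956 + 585.4036) = 849.0443 / 605.8991 = 1.40130

1.401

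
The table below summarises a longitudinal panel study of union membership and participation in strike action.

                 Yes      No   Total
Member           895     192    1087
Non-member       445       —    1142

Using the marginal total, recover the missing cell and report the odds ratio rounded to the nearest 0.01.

The missing cell is in the unexposed row: 1142 − 445 = 697.
So a = 895, b = 192, c = 445, d = 697.
OR = (a·d)/(b·c) = (895 × 697) / (192 × 445) = 623815 / 85440 = 7.30121

7.30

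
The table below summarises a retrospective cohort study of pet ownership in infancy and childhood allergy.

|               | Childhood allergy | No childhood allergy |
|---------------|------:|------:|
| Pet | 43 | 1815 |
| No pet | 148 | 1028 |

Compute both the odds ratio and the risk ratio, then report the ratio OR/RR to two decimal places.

0.89

Cells: a = 43, b = 1815, c = 148, d = 1028.
OR = (43·1028)/(1815·148) = 44204/268620 = 0.16456
Risk in exposed = 43/1858 = 0.02314; risk in unexposed = 148/1176 = 0.12585; RR = 0.18389
OR/RR = 0.16456 / 0.18389 = 0.89486
The outcome is not rare, so the OR lies further from 1 than the RR.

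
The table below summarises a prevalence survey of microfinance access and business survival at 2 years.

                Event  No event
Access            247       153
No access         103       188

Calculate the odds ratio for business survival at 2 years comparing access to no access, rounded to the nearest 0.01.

Cells: a = 247, b = 153, c = 103, d = 188.
OR = (a·d)/(b·c) = (247 × 188) / (153 × 103) = 46436 / 15759 = 2.94663
The odds of business survival at 2 years are about 2.95 times as high in the access group.

2.95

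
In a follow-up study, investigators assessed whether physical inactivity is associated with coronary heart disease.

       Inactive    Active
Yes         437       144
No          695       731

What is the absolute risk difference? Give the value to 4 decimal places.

0.2215

Reading the table with exposure as columns: a = 437 (Inactive, case), b = 695 (Inactive, non-case), c = 144 (Active, case), d = 731.
Risk in exposed = 437/1132 = 0.386042; risk in unexposed = 144/875 = 0.164571.
Risk difference = 0.386042 − 0.164571 = 0.221471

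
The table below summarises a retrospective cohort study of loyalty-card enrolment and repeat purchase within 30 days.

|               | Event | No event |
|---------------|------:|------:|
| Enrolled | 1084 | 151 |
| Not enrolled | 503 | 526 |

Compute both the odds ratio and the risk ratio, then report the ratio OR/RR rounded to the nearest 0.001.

4.181

Cells: a = 1084, b = 151, c = 503, d = 526.
OR = (1084·526)/(151·503) = 570184/75953 = 7.50706
Risk in exposed = 1084/1235 = 0.87773; risk in unexposed = 503/1029 = 0.48882; RR = 1.79560
OR/RR = 7.50706 / 1.79560 = 4.18081
The outcome is not rare, so the OR lies further from 1 than the RR.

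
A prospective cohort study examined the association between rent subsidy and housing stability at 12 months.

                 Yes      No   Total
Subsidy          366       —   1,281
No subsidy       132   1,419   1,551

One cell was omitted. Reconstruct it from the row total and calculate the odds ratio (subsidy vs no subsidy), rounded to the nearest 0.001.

4.300

The missing cell is in the exposed row: 1281 − 366 = 915.
So a = 366, b = 915, c = 132, d = 1419.
OR = (a·d)/(b·c) = (366 × 1419) / (915 × 132) = 519354 / 120780 = 4.30000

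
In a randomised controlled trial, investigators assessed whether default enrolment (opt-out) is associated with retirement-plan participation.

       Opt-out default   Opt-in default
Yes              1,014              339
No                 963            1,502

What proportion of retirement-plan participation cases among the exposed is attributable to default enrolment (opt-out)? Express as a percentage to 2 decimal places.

64.10

Reading the table with exposure as columns: a = 1014 (Opt-out default, case), b = 963 (Opt-out default, non-case), c = 339 (Opt-in default, case), d = 1502.
Risk in exposed = 1014/1977 = 0.51290; risk in unexposed = 339/1841 = 0.18414.
RR = 0.51290/0.18414 = 2.78539
AR% = (RR − 1)/RR × 100 = (2.78539 − 1)/2.78539 × 100 = 64.0983%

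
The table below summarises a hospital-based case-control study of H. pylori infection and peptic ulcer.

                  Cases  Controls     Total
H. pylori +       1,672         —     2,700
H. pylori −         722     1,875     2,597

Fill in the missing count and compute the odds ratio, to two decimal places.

The missing cell is in the exposed row: 2700 − 1672 = 1028.
So a = 1672, b = 1028, c = 722, d = 1875.
OR = (a·d)/(b·c) = (1672 × 1875) / (1028 × 722) = 3135000 / 742216 = 4.22384

4.22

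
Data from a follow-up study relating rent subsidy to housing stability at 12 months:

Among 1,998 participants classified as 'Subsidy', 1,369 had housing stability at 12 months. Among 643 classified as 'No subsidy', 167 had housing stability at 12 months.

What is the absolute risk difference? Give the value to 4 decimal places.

0.4255

From the description: a = 1369, b = 629, c = 167, d = 476.
Risk in exposed = 1369/1998 = 0.685185; risk in unexposed = 167/643 = 0.259720.
Risk difference = 0.685185 − 0.259720 = 0.425465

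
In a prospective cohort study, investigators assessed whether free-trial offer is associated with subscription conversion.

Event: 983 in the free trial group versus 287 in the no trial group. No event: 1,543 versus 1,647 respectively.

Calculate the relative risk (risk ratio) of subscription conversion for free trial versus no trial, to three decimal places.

From the description: a = 983, b = 1543, c = 287, d = 1647.
Risk in exposed = 983/2526 = 0.38915; risk in unexposed = 287/1934 = 0.14840.
RR = 0.38915 / 0.14840 = 2.62237
The risk among the exposed is 2.62 times that among the unexposed.

2.622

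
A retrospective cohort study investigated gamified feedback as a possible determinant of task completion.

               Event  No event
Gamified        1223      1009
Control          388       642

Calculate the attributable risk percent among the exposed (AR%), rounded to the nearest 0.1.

Cells: a = 1223, b = 1009, c = 388, d = 642.
Risk in exposed = 1223/2232 = 0.54794; risk in unexposed = 388/1030 = 0.37670.
RR = 0.54794/0.37670 = 1.45458
AR% = (RR − 1)/RR × 100 = (1.45458 − 1)/1.45458 × 100 = 31.2517%

31.3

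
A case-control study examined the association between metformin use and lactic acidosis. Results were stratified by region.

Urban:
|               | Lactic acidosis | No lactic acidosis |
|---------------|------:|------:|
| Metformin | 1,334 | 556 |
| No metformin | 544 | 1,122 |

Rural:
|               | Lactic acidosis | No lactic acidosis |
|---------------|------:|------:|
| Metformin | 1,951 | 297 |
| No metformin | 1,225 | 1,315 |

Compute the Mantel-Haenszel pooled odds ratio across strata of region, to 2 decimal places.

5.94

OR_MH = Σ(aᵢdᵢ/nᵢ) / Σ(bᵢcᵢ/nᵢ), where nᵢ is the stratum total.
Stratum 1 (Urban): n = 3556; a·d/n = 1334·1122/3556 = 420.9078; b·c/n = 556·544/3556 = 85.0574
Stratum 2 (Rural): n = 4788; a·d/n = 1951·1315/4788 = 535.8323; b·c/n = 297·1225/4788 = 75.9868
OR_MH = (420.9078 + 535.8323) / (85.0574 + 75.9868) = 956.7401 / 161.0442 = 5.94085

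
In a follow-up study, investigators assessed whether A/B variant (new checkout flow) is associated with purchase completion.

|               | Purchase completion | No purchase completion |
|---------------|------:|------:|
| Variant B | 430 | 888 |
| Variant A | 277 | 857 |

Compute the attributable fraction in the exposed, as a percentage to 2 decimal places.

25.13

Cells: a = 430, b = 888, c = 277, d = 857.
Risk in exposed = 430/1318 = 0.32625; risk in unexposed = 277/1134 = 0.24427.
RR = 0.32625/0.24427 = 1.33563
AR% = (RR − 1)/RR × 100 = (1.33563 − 1)/1.33563 × 100 = 25.1290%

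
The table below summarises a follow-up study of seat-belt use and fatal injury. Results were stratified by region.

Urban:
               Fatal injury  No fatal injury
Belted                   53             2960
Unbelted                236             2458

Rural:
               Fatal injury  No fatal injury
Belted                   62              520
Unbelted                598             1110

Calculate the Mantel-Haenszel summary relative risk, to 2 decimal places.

RR_MH = Σ(aᵢ·n₀ᵢ/nᵢ) / Σ(cᵢ·n₁ᵢ/nᵢ), with n₁ᵢ = aᵢ+bᵢ (exposed), n₀ᵢ = cᵢ+dᵢ (unexposed), nᵢ = n₁ᵢ+n₀ᵢ.
Stratum 1 (Urban): n₁ = 3013, n₀ = 2694, n = 5707; a·n₀/n = 53·2694/5707 = 25.0187; c·n₁/n = 236·3013/5707 = 124.5958
Stratum 2 (Rural): n₁ = 582, n₀ = 1708, n = 2290; a·n₀/n = 62·1708/2290 = 46.2428; c·n₁/n = 598·582/2290 = 151.9808
RR_MH = (25.0187 + 46.2428) / (124.5958 + 151.9808) = 71.2615 / 276.5765 = 0.25766

0.26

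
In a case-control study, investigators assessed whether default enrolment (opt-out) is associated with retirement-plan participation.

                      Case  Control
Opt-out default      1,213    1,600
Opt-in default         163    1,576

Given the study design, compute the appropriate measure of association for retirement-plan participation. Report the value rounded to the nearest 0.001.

7.330

Cells: a = 1213, b = 1600, c = 163, d = 1576.
This is a case-control study: participants were sampled on outcome status, so risks in the source population cannot be estimated directly — relative risk is not valid here. The odds ratio is the appropriate measure.
OR = (a·d)/(b·c) = (1213 × 1576) / (1600 × 163) = 1911688 / 260800 = 7.33009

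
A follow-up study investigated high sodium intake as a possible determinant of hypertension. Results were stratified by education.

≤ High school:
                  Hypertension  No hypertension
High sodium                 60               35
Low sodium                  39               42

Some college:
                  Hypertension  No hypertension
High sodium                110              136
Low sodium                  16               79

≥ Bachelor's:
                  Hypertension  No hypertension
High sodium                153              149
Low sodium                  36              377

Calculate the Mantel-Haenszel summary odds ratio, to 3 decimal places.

OR_MH = Σ(aᵢdᵢ/nᵢ) / Σ(bᵢcᵢ/nᵢ), where nᵢ is the stratum total.
Stratum 1 (≤ High school): n = 176; a·d/n = 60·42/176 = 14.3182; b·c/n = 35·39/176 = 7.7557
Stratum 2 (Some college): n = 341; a·d/n = 110·79/341 = 25.4839; b·c/n = 136·16/341 = 6.3812
Stratum 3 (≥ Bachelor's): n = 715; a·d/n = 153·377/715 = 80.6727; b·c/n = 149·36/715 = 7.5021
OR_MH = (14.3182 + 25.4839 + 80.6727) / (7.7557 + 6.3812 + 7.5021) = 120.4748 / 21.6390 = 5.56748

5.567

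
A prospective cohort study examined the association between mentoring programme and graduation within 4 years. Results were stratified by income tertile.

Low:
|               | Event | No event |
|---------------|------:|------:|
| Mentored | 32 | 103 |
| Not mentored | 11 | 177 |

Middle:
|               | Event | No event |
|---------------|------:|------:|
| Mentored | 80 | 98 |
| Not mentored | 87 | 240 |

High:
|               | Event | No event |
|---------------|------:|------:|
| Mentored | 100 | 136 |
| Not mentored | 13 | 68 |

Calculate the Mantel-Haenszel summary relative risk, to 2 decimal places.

2.14

RR_MH = Σ(aᵢ·n₀ᵢ/nᵢ) / Σ(cᵢ·n₁ᵢ/nᵢ), with n₁ᵢ = aᵢ+bᵢ (exposed), n₀ᵢ = cᵢ+dᵢ (unexposed), nᵢ = n₁ᵢ+n₀ᵢ.
Stratum 1 (Low): n₁ = 135, n₀ = 188, n = 323; a·n₀/n = 32·188/323 = 18.6254; c·n₁/n = 11·135/323 = 4.5975
Stratum 2 (Middle): n₁ = 178, n₀ = 327, n = 505; a·n₀/n = 80·327/505 = 51.8020; c·n₁/n = 87·178/505 = 30.6653
Stratum 3 (High): n₁ = 236, n₀ = 81, n = 317; a·n₀/n = 100·81/317 = 25.5521; c·n₁/n = 13·236/317 = 9.6782
RR_MH = (18.6254 + 51.8020 + 25.5521) / (4.5975 + 30.6653 + 9.6782) = 95.9794 / 44.9411 = 2.13567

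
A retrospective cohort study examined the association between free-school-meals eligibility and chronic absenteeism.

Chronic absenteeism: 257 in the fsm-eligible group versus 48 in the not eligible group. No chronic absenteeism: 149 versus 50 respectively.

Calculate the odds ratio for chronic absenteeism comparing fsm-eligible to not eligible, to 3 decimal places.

From the description: a = 257, b = 149, c = 48, d = 50.
OR = (a·d)/(b·c) = (257 × 50) / (149 × 48) = 12850 / 7152 = 1.79670
The odds of chronic absenteeism are about 1.80 times as high in the fsm-eligible group.

1.797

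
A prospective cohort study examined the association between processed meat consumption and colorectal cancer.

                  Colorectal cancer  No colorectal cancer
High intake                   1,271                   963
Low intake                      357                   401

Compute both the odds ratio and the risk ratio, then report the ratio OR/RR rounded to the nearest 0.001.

1.227

Cells: a = 1271, b = 963, c = 357, d = 401.
OR = (1271·401)/(963·357) = 509671/343791 = 1.48250
Risk in exposed = 1271/2234 = 0.56893; risk in unexposed = 357/758 = 0.47098; RR = 1.20799
OR/RR = 1.48250 / 1.20799 = 1.22725
The outcome is not rare, so the OR lies further from 1 than the RR.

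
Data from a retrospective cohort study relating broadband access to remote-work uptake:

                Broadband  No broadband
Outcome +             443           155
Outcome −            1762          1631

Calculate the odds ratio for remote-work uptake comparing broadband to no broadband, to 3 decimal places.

Reading the table with exposure as columns: a = 443 (Broadband, case), b = 1762 (Broadband, non-case), c = 155 (No broadband, case), d = 1631.
OR = (a·d)/(b·c) = (443 × 1631) / (1762 × 155) = 722533 / 273110 = 2.64558
The odds of remote-work uptake are about 2.65 times as high in the broadband group.

2.646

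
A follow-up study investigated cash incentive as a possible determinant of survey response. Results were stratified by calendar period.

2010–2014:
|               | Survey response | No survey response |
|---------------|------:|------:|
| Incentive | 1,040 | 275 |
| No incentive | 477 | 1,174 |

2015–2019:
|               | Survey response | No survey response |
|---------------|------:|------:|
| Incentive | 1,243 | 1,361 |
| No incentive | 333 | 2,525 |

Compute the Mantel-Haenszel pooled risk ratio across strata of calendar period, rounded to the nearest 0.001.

3.320

RR_MH = Σ(aᵢ·n₀ᵢ/nᵢ) / Σ(cᵢ·n₁ᵢ/nᵢ), with n₁ᵢ = aᵢ+bᵢ (exposed), n₀ᵢ = cᵢ+dᵢ (unexposed), nᵢ = n₁ᵢ+n₀ᵢ.
Stratum 1 (2010–2014): n₁ = 1315, n₀ = 1651, n = 2966; a·n₀/n = 1040·1651/2966 = 578.9076; c·n₁/n = 477·1315/2966 = 211.4818
Stratum 2 (2015–2019): n₁ = 2604, n₀ = 2858, n = 5462; a·n₀/n = 1243·2858/5462 = 650.4017; c·n₁/n = 333·2604/5462 = 158.7572
RR_MH = (578.9076 + 650.4017) / (211.4818 + 158.7572) = 1229.3093 / 370.2390 = 3.32031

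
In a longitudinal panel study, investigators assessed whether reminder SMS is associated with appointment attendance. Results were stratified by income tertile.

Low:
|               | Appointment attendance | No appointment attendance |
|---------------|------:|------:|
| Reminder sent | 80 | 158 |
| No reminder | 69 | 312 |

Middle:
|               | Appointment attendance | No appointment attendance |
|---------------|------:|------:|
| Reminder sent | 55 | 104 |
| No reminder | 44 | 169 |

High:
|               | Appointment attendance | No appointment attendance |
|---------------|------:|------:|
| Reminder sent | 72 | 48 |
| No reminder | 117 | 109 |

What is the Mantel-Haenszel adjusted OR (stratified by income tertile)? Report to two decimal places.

OR_MH = Σ(aᵢdᵢ/nᵢ) / Σ(bᵢcᵢ/nᵢ), where nᵢ is the stratum total.
Stratum 1 (Low): n = 619; a·d/n = 80·312/619 = 40.3231; b·c/n = 158·69/619 = 17.6123
Stratum 2 (Middle): n = 372; a·d/n = 55·169/372 = 24.9866; b·c/n = 104·44/372 = 12.3011
Stratum 3 (High): n = 346; a·d/n = 72·109/346 = 22.6821; b·c/n = 48·117/346 = 16.2312
OR_MH = (40.3231 + 24.9866 + 22.6821) / (17.6123 + 12.3011 + 16.2312) = 87.9917 / 46.1446 = 1.90687

1.91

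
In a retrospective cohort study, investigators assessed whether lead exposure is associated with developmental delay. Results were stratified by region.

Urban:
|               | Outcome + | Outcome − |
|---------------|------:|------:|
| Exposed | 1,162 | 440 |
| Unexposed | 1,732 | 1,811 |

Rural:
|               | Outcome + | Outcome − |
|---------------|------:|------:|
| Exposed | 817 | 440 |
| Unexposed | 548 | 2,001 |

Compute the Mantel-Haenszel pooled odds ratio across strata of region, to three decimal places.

OR_MH = Σ(aᵢdᵢ/nᵢ) / Σ(bᵢcᵢ/nᵢ), where nᵢ is the stratum total.
Stratum 1 (Urban): n = 5145; a·d/n = 1162·1811/5145 = 409.0150; b·c/n = 440·1732/5145 = 148.1205
Stratum 2 (Rural): n = 3806; a·d/n = 817·2001/3806 = 429.5368; b·c/n = 440·548/3806 = 63.3526
OR_MH = (409.0150 + 429.5368) / (148.1205 + 63.3526) = 838.5518 / 211.4731 = 3.96529

3.965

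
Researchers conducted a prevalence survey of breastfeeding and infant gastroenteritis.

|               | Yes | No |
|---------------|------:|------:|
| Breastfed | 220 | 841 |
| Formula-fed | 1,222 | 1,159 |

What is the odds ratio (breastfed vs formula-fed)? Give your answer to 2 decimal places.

Cells: a = 220, b = 841, c = 1222, d = 1159.
OR = (a·d)/(b·c) = (220 × 1159) / (841 × 1222) = 254980 / 1027702 = 0.24811
Exposure is associated with lower odds of infant gastroenteritis (OR = 0.25 < 1).

0.25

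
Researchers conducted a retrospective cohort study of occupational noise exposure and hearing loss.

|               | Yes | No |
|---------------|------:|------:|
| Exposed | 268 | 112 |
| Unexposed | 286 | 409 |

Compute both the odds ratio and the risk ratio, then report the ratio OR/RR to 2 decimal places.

2.00

Cells: a = 268, b = 112, c = 286, d = 409.
OR = (268·409)/(112·286) = 109612/32032 = 3.42195
Risk in exposed = 268/380 = 0.70526; risk in unexposed = 286/695 = 0.41151; RR = 1.71384
OR/RR = 3.42195 / 1.71384 = 1.99666
The outcome is not rare, so the OR lies further from 1 than the RR.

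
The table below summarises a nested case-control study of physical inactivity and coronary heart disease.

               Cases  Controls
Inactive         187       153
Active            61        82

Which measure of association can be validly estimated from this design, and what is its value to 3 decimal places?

Cells: a = 187, b = 153, c = 61, d = 82.
This is a nested case-control study: participants were sampled on outcome status, so risks in the source population cannot be estimated directly — relative risk is not valid here. The odds ratio is the appropriate measure.
OR = (a·d)/(b·c) = (187 × 82) / (153 × 61) = 15334 / 9333 = 1.64299

1.643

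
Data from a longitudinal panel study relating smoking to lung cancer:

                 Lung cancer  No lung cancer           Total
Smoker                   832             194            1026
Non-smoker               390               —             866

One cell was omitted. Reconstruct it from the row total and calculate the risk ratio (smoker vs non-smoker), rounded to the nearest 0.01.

The missing cell is in the unexposed row: 866 − 390 = 476.
So a = 832, b = 194, c = 390, d = 476.
RR = [a/(a+b)] / [c/(c+d)] = (832/1026) / (390/866) = 0.81092/0.45035 = 1.80065

1.80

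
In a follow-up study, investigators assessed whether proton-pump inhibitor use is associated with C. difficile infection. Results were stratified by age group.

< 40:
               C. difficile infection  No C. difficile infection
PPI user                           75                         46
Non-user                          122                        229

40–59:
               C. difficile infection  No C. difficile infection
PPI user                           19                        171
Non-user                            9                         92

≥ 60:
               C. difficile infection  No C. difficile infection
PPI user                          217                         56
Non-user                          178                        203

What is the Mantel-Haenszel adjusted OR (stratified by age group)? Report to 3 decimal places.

OR_MH = Σ(aᵢdᵢ/nᵢ) / Σ(bᵢcᵢ/nᵢ), where nᵢ is the stratum total.
Stratum 1 (< 40): n = 472; a·d/n = 75·229/472 = 36.3877; b·c/n = 46·122/472 = 11.8898
Stratum 2 (40–59): n = 291; a·d/n = 19·92/291 = 6.0069; b·c/n = 171·9/291 = 5.2887
Stratum 3 (≥ 60): n = 654; a·d/n = 217·203/654 = 67.3563; b·c/n = 56·178/654 = 15.2416
OR_MH = (36.3877 + 6.0069 + 67.3563) / (11.8898 + 5.2887 + 15.2416) = 109.7509 / 32.4201 = 3.38527

3.385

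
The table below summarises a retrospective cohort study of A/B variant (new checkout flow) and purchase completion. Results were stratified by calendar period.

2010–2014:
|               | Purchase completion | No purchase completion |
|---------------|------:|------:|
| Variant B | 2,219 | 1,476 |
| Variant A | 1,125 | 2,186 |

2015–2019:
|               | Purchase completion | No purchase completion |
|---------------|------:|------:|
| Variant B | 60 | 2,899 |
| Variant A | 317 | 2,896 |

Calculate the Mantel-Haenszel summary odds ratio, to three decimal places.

1.867

OR_MH = Σ(aᵢdᵢ/nᵢ) / Σ(bᵢcᵢ/nᵢ), where nᵢ is the stratum total.
Stratum 1 (2010–2014): n = 7006; a·d/n = 2219·2186/7006 = 692.3685; b·c/n = 1476·1125/7006 = 237.0111
Stratum 2 (2015–2019): n = 6172; a·d/n = 60·2896/6172 = 28.1529; b·c/n = 2899·317/6172 = 148.8955
OR_MH = (692.3685 + 28.1529) / (237.0111 + 148.8955) = 720.5215 / 385.9066 = 1.86709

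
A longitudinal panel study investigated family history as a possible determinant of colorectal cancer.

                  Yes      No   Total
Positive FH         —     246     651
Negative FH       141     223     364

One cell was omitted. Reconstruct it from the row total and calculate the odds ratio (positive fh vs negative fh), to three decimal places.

2.604

The missing cell is in the exposed row: 651 − 246 = 405.
So a = 405, b = 246, c = 141, d = 223.
OR = (a·d)/(b·c) = (405 × 223) / (246 × 141) = 90315 / 34686 = 2.60379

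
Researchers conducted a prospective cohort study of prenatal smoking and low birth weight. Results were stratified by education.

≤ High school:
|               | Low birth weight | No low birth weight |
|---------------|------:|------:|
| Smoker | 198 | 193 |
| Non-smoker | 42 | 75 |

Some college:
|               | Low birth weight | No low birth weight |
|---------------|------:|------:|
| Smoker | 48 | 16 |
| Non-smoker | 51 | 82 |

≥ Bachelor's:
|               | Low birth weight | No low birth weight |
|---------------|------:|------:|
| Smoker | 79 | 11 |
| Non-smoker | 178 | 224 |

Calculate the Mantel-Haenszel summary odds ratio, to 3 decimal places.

OR_MH = Σ(aᵢdᵢ/nᵢ) / Σ(bᵢcᵢ/nᵢ), where nᵢ is the stratum total.
Stratum 1 (≤ High school): n = 508; a·d/n = 198·75/508 = 29.2323; b·c/n = 193·42/508 = 15.9567
Stratum 2 (Some college): n = 197; a·d/n = 48·82/197 = 19.9797; b·c/n = 16·51/197 = 4.1421
Stratum 3 (≥ Bachelor's): n = 492; a·d/n = 79·224/492 = 35.9675; b·c/n = 11·178/492 = 3.9797
OR_MH = (29.2323 + 19.9797 + 35.9675) / (15.9567 + 4.1421 + 3.9797) = 85.1795 / 24.0785 = 3.53757

3.538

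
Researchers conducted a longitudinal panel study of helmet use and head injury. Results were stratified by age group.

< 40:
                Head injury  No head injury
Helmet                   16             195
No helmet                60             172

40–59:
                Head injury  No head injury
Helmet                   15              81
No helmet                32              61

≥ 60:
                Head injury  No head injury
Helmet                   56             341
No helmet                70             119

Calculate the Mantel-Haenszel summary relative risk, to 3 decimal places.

RR_MH = Σ(aᵢ·n₀ᵢ/nᵢ) / Σ(cᵢ·n₁ᵢ/nᵢ), with n₁ᵢ = aᵢ+bᵢ (exposed), n₀ᵢ = cᵢ+dᵢ (unexposed), nᵢ = n₁ᵢ+n₀ᵢ.
Stratum 1 (< 40): n₁ = 211, n₀ = 232, n = 443; a·n₀/n = 16·232/443 = 8.3792; c·n₁/n = 60·211/443 = 28.5779
Stratum 2 (40–59): n₁ = 96, n₀ = 93, n = 189; a·n₀/n = 15·93/189 = 7.3810; c·n₁/n = 32·96/189 = 16.2540
Stratum 3 (≥ 60): n₁ = 397, n₀ = 189, n = 586; a·n₀/n = 56·189/586 = 18.0614; c·n₁/n = 70·397/586 = 47.4232
RR_MH = (8.3792 + 7.3810 + 18.0614) / (28.5779 + 16.2540 + 47.4232) = 33.8216 / 92.2551 = 0.36661

0.367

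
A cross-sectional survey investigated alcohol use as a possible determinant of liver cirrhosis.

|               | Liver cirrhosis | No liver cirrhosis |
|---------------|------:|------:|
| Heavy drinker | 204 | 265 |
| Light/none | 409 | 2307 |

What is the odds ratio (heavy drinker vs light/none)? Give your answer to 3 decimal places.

4.342

Cells: a = 204, b = 265, c = 409, d = 2307.
OR = (a·d)/(b·c) = (204 × 2307) / (265 × 409) = 470628 / 108385 = 4.34219
The odds of liver cirrhosis are about 4.34 times as high in the heavy drinker group.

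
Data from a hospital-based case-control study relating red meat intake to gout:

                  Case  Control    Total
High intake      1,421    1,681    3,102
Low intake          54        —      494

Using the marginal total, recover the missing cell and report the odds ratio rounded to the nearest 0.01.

The missing cell is in the unexposed row: 494 − 54 = 440.
So a = 1421, b = 1681, c = 54, d = 440.
OR = (a·d)/(b·c) = (1421 × 440) / (1681 × 54) = 625240 / 90774 = 6.88788

6.89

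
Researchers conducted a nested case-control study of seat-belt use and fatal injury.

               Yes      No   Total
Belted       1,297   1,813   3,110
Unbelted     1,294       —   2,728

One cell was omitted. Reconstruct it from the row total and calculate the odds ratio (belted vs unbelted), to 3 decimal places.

0.793

The missing cell is in the unexposed row: 2728 − 1294 = 1434.
So a = 1297, b = 1813, c = 1294, d = 1434.
OR = (a·d)/(b·c) = (1297 × 1434) / (1813 × 1294) = 1859898 / 2346022 = 0.79279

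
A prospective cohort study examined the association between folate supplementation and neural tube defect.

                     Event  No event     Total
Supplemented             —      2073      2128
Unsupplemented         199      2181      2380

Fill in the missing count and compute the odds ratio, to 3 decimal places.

0.291

The missing cell is in the exposed row: 2128 − 2073 = 55.
So a = 55, b = 2073, c = 199, d = 2181.
OR = (a·d)/(b·c) = (55 × 2181) / (2073 × 199) = 119955 / 412527 = 0.29078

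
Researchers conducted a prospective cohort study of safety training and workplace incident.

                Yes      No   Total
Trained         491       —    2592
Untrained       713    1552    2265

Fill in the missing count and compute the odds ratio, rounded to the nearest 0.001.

0.509

The missing cell is in the exposed row: 2592 − 491 = 2101.
So a = 491, b = 2101, c = 713, d = 1552.
OR = (a·d)/(b·c) = (491 × 1552) / (2101 × 713) = 762032 / 1498013 = 0.50870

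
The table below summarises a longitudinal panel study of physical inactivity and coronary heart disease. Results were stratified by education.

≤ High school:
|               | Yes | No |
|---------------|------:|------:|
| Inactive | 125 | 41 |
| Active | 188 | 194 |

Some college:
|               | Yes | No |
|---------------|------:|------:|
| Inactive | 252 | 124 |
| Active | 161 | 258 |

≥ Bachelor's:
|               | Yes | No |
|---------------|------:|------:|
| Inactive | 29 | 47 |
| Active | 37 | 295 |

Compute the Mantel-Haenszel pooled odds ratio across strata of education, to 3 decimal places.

3.384

OR_MH = Σ(aᵢdᵢ/nᵢ) / Σ(bᵢcᵢ/nᵢ), where nᵢ is the stratum total.
Stratum 1 (≤ High school): n = 548; a·d/n = 125·194/548 = 44.2518; b·c/n = 41·188/548 = 14.0657
Stratum 2 (Some college): n = 795; a·d/n = 252·258/795 = 81.7811; b·c/n = 124·161/795 = 25.1119
Stratum 3 (≥ Bachelor's): n = 408; a·d/n = 29·295/408 = 20.9681; b·c/n = 47·37/408 = 4.2623
OR_MH = (44.2518 + 81.7811 + 20.9681) / (14.0657 + 25.1119 + 4.2623) = 147.0011 / 43.4399 = 3.38401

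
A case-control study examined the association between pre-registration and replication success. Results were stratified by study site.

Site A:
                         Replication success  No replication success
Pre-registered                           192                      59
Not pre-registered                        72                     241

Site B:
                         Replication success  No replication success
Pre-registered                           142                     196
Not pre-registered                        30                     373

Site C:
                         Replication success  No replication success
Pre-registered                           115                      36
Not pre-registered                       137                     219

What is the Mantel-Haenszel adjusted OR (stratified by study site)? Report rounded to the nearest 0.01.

8.06

OR_MH = Σ(aᵢdᵢ/nᵢ) / Σ(bᵢcᵢ/nᵢ), where nᵢ is the stratum total.
Stratum 1 (Site A): n = 564; a·d/n = 192·241/564 = 82.0426; b·c/n = 59·72/564 = 7.5319
Stratum 2 (Site B): n = 741; a·d/n = 142·373/741 = 71.4791; b·c/n = 196·30/741 = 7.9352
Stratum 3 (Site C): n = 507; a·d/n = 115·219/507 = 49.6746; b·c/n = 36·137/507 = 9.7278
OR_MH = (82.0426 + 71.4791 + 49.6746) / (7.5319 + 7.9352 + 9.7278) = 203.1962 / 25.1949 = 8.06496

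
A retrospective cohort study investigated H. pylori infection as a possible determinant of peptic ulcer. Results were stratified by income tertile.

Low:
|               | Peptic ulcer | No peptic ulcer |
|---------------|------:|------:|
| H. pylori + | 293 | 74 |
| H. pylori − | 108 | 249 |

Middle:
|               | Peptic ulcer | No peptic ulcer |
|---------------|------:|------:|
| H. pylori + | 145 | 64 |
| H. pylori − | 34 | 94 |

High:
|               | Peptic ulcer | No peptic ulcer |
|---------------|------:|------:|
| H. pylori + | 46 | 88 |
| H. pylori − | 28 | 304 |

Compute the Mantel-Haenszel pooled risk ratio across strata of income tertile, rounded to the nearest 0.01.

2.77

RR_MH = Σ(aᵢ·n₀ᵢ/nᵢ) / Σ(cᵢ·n₁ᵢ/nᵢ), with n₁ᵢ = aᵢ+bᵢ (exposed), n₀ᵢ = cᵢ+dᵢ (unexposed), nᵢ = n₁ᵢ+n₀ᵢ.
Stratum 1 (Low): n₁ = 367, n₀ = 357, n = 724; a·n₀/n = 293·357/724 = 144.4765; c·n₁/n = 108·367/724 = 54.7459
Stratum 2 (Middle): n₁ = 209, n₀ = 128, n = 337; a·n₀/n = 145·128/337 = 55.0742; c·n₁/n = 34·209/337 = 21.0861
Stratum 3 (High): n₁ = 134, n₀ = 332, n = 466; a·n₀/n = 46·332/466 = 32.7725; c·n₁/n = 28·134/466 = 8.0515
RR_MH = (144.4765 + 55.0742 + 32.7725) / (54.7459 + 21.0861 + 8.0515) = 232.3232 / 83.8834 = 2.76960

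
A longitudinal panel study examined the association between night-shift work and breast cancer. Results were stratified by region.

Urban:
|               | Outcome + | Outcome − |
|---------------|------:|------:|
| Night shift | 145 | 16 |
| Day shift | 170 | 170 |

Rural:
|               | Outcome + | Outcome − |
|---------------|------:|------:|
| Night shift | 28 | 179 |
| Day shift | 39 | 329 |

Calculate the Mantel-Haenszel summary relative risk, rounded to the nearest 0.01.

RR_MH = Σ(aᵢ·n₀ᵢ/nᵢ) / Σ(cᵢ·n₁ᵢ/nᵢ), with n₁ᵢ = aᵢ+bᵢ (exposed), n₀ᵢ = cᵢ+dᵢ (unexposed), nᵢ = n₁ᵢ+n₀ᵢ.
Stratum 1 (Urban): n₁ = 161, n₀ = 340, n = 501; a·n₀/n = 145·340/501 = 98.4032; c·n₁/n = 170·161/501 = 54.6307
Stratum 2 (Rural): n₁ = 207, n₀ = 368, n = 575; a·n₀/n = 28·368/575 = 17.9200; c·n₁/n = 39·207/575 = 14.0400
RR_MH = (98.4032 + 17.9200) / (54.6307 + 14.0400) = 116.3232 / 68.6707 = 1.69393

1.69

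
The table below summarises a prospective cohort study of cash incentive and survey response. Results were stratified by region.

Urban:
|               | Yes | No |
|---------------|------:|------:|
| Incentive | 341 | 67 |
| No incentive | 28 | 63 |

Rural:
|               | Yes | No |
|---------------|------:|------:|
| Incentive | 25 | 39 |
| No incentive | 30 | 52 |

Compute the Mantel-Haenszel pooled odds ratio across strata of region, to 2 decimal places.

OR_MH = Σ(aᵢdᵢ/nᵢ) / Σ(bᵢcᵢ/nᵢ), where nᵢ is the stratum total.
Stratum 1 (Urban): n = 499; a·d/n = 341·63/499 = 43.0521; b·c/n = 67·28/499 = 3.7595
Stratum 2 (Rural): n = 146; a·d/n = 25·52/146 = 8.9041; b·c/n = 39·30/146 = 8.0137
OR_MH = (43.0521 + 8.9041) / (3.7595 + 8.0137) = 51.9562 / 11.7732 = 4.41309

4.41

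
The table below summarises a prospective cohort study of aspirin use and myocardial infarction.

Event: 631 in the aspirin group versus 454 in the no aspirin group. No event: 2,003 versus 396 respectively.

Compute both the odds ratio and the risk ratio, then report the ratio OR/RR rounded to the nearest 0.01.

0.61

From the description: a = 631, b = 2003, c = 454, d = 396.
OR = (631·396)/(2003·454) = 249876/909362 = 0.27478
Risk in exposed = 631/2634 = 0.23956; risk in unexposed = 454/850 = 0.53412; RR = 0.44851
OR/RR = 0.27478 / 0.44851 = 0.61265
The outcome is not rare, so the OR lies further from 1 than the RR.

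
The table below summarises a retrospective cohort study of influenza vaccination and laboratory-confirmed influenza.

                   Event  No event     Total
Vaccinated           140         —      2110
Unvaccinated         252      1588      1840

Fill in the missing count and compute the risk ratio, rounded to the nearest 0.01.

0.48

The missing cell is in the exposed row: 2110 − 140 = 1970.
So a = 140, b = 1970, c = 252, d = 1588.
RR = [a/(a+b)] / [c/(c+d)] = (140/2110) / (252/1840) = 0.06635/0.13696 = 0.48447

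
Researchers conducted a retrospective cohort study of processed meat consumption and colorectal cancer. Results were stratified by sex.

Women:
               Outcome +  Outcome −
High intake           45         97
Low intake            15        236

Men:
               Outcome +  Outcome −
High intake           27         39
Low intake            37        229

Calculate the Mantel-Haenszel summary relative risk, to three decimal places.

RR_MH = Σ(aᵢ·n₀ᵢ/nᵢ) / Σ(cᵢ·n₁ᵢ/nᵢ), with n₁ᵢ = aᵢ+bᵢ (exposed), n₀ᵢ = cᵢ+dᵢ (unexposed), nᵢ = n₁ᵢ+n₀ᵢ.
Stratum 1 (Women): n₁ = 142, n₀ = 251, n = 393; a·n₀/n = 45·251/393 = 28.7405; c·n₁/n = 15·142/393 = 5.4198
Stratum 2 (Men): n₁ = 66, n₀ = 266, n = 332; a·n₀/n = 27·266/332 = 21.6325; c·n₁/n = 37·66/332 = 7.3554
RR_MH = (28.7405 + 21.6325) / (5.4198 + 7.3554) = 50.3730 / 12.7753 = 3.94301

3.943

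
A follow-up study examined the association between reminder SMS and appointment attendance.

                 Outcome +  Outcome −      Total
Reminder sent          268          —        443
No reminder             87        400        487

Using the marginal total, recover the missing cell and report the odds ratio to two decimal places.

7.04

The missing cell is in the exposed row: 443 − 268 = 175.
So a = 268, b = 175, c = 87, d = 400.
OR = (a·d)/(b·c) = (268 × 400) / (175 × 87) = 107200 / 15225 = 7.04105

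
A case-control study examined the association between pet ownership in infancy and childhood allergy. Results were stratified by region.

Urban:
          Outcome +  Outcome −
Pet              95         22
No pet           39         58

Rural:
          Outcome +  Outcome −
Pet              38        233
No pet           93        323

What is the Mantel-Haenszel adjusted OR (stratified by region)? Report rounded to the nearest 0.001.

OR_MH = Σ(aᵢdᵢ/nᵢ) / Σ(bᵢcᵢ/nᵢ), where nᵢ is the stratum total.
Stratum 1 (Urban): n = 214; a·d/n = 95·58/214 = 25.7477; b·c/n = 22·39/214 = 4.0093
Stratum 2 (Rural): n = 687; a·d/n = 38·323/687 = 17.8661; b·c/n = 233·93/687 = 31.5415
OR_MH = (25.7477 + 17.8661) / (4.0093 + 31.5415) = 43.6137 / 35.5508 = 1.22680

1.227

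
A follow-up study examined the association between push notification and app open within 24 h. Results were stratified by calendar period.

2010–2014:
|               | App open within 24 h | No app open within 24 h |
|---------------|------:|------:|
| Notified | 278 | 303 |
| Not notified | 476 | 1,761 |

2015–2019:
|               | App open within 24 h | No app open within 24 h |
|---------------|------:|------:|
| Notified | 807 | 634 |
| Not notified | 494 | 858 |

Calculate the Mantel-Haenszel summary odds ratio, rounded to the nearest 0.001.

2.582

OR_MH = Σ(aᵢdᵢ/nᵢ) / Σ(bᵢcᵢ/nᵢ), where nᵢ is the stratum total.
Stratum 1 (2010–2014): n = 2818; a·d/n = 278·1761/2818 = 173.7253; b·c/n = 303·476/2818 = 51.1810
Stratum 2 (2015–2019): n = 2793; a·d/n = 807·858/2793 = 247.9076; b·c/n = 634·494/2793 = 112.1361
OR_MH = (173.7253 + 247.9076) / (51.1810 + 112.1361) = 421.6330 / 163.3170 = 2.58168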